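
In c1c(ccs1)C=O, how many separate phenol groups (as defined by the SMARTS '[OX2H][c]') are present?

[OX2H][c] is the SMARTS for a phenol: a hydroxyl oxygen attached to an aromatic carbon.
No fragment in the molecule satisfies every constraint, giving 0 matches.

0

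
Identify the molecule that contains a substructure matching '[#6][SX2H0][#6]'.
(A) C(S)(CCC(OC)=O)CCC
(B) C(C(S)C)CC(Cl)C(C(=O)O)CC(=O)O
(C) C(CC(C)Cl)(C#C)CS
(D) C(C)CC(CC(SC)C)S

[#6][SX2H0][#6] describes an aliphatic sulfur bridging two carbons with no H on the sulfur (a thioether).
(A) has a thiol (-SH) but the sulfur has H1, not H0 bridging two carbons.
(B) has a thiol (-SH) but the sulfur has H1, not H0 bridging two carbons.
(C) has a thiol (-SH) but the sulfur has H1, not H0 bridging two carbons.
(D) contains a methylthio ether (-SCH3), which satisfies every atom and bond constraint.
So the answer is (D).

D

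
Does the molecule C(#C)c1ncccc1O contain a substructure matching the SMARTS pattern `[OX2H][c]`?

The pattern [OX2H][c] describes a hydroxyl oxygen attached to an aromatic carbon — a phenol.
The molecule carries a hydroxyl group (-OH), whose atoms satisfy every constraint of the query, so the pattern matches.

Yes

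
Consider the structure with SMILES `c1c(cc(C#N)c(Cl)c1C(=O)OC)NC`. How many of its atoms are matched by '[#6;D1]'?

2

Check the 15 heavy atoms by environment: 2× c (aromatic, D2) → no; 4× c (aromatic, D3) → no; 1× C (D2) → no; 1× N (D1) → no; 1× Cl (D1) → no; 1× C (D3) → no; 1× O (D1) → no; 1× O (D2) → no; 2× C (D1) → match; 1× N (D2) → no.
That gives 2 matching atoms.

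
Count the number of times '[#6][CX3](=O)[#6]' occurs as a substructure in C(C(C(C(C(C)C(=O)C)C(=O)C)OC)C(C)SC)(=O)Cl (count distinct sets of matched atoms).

2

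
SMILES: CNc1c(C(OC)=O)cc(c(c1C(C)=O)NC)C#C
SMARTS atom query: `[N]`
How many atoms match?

Check the 19 heavy atoms by environment: 6× c (aromatic) → no; 2× N → match; 8× C → no; 3× O → no.
That gives 2 matching atoms.

2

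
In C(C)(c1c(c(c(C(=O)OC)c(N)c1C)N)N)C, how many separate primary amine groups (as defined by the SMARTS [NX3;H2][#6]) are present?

3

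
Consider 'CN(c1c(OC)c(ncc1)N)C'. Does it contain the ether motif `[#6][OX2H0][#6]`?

The pattern [#6][OX2H0][#6] describes an aliphatic oxygen bridging two carbons with no H on the oxygen — an ether.
The molecule carries a methoxy ether (-OCH3), whose atoms satisfy every constraint of the query, so the pattern matches.

Yes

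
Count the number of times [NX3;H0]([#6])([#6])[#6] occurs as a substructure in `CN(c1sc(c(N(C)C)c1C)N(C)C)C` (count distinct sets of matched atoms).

3

[NX3;H0]([#6])([#6])[#6] is the SMARTS for a tertiary amine: a trivalent nitrogen with no H, bonded to three carbons.
The molecule carries 3 separate instances of a dimethylamino group (-N(CH3)2) meeting every constraint; each maps to a distinct set of atoms, giving 3 matches.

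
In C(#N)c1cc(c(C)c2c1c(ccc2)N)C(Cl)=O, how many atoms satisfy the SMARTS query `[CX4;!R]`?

1

The query [CX4;!R] means: aliphatic carbon with four total connections, not in a ring.
Check the 17 heavy atoms by environment: 10× c (aromatic, X3, in 6-ring) → no; 1× C (X2, acyclic) → no; 1× N (X1, acyclic) → no; 1× C (X3, acyclic) → no; 1× O (X1, acyclic) → no; 1× Cl (X1, acyclic) → no; 1× N (X3, acyclic) → no; 1× C (X4, acyclic) → match.
That gives 1 matching atom.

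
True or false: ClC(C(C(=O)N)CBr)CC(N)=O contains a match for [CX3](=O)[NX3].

True

The pattern [CX3](=O)[NX3] describes a carbonyl carbon bonded to a trivalent nitrogen — an amide.
The molecule carries a primary amide (-C(=O)NH2), whose atoms satisfy every constraint of the query, so the pattern matches.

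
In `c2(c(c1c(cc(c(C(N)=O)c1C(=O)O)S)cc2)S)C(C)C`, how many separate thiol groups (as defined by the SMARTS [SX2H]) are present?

[SX2H] is the SMARTS for a thiol: an aliphatic sulfur with two connections, one being H.
The molecule carries 2 separate instances of a thiol (-SH) meeting every constraint; each maps to a distinct set of atoms, giving 2 matches.

2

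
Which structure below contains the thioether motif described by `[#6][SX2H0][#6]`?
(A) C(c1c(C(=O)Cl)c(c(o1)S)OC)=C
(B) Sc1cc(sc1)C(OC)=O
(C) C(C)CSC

C

[#6][SX2H0][#6] describes an aliphatic sulfur bridging two carbons with no H on the sulfur (a thioether).
(A) has a thiol (-SH) but the sulfur has H1, not H0 bridging two carbons.
(B) has a thiol (-SH) but the sulfur has H1, not H0 bridging two carbons.
(C) contains a methylthio ether (-SCH3), which satisfies every atom and bond constraint.
So the answer is (C).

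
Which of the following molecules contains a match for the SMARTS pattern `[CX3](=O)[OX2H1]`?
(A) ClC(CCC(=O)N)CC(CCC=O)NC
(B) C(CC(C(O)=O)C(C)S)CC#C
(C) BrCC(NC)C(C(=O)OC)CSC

B

[CX3](=O)[OX2H1] describes an sp2 carbon double-bonded to O and single-bonded to an -OH oxygen (a carboxylic acid).
(A) has an aldehyde (-CHO) but there is no singly-bonded oxygen on the carbonyl carbon.
(B) contains a carboxylic acid group (-C(=O)OH), which satisfies every atom and bond constraint.
(C) has a methyl-ester group (-C(=O)OCH3) but the singly-bonded O has no H (OX2H0, not OX2H1).
So the answer is (B).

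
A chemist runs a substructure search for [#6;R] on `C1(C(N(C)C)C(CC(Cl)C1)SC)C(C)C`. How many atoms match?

The query [#6;R] means: carbon that is part of a ring.
Check the 15 heavy atoms by environment: 6× C (in 6-ring) → match; 1× N (acyclic) → no; 6× C (acyclic) → no; 1× Cl (acyclic) → no; 1× S (acyclic) → no.
That gives 6 matching atoms.

6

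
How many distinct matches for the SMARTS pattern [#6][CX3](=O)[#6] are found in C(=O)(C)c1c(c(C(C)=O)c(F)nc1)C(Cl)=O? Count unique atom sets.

[#6][CX3](=O)[#6] is the SMARTS for a ketone: a carbonyl carbon (no H) flanked by two carbons.
The molecule carries 2 separate instances of an acetyl/ketone group (-C(=O)CH3) meeting every constraint; each maps to a distinct set of atoms, giving 2 matches.

2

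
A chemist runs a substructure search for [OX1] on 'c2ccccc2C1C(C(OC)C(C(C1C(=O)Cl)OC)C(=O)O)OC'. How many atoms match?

Check the 24 heavy atoms by environment: 9× C (X4) → no; 2× C (X3) → no; 2× O (X1) → match; 1× Cl (X1) → no; 4× O (X2) → no; 6× c (aromatic, X3) → no.
That gives 2 matching atoms.

2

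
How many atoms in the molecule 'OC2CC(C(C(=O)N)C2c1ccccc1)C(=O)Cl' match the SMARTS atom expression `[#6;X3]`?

8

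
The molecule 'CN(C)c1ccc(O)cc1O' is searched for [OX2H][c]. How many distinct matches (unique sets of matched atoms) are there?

[OX2H][c] is the SMARTS for a phenol: a hydroxyl oxygen attached to an aromatic carbon.
The molecule carries 2 separate instances of a hydroxyl group (-OH) meeting every constraint; each maps to a distinct set of atoms, giving 2 matches.

2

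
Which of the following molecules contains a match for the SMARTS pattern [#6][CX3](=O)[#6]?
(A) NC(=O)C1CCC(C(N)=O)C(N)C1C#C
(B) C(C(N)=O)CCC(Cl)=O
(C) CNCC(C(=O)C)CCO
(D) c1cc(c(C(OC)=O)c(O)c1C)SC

[#6][CX3](=O)[#6] describes a carbonyl carbon (no H) flanked by two carbons (a ketone).
(A) has a primary amide (-C(=O)NH2) but one neighbour of the carbonyl carbon is N, not C.
(B) has a primary amide (-C(=O)NH2) but one neighbour of the carbonyl carbon is N, not C.
(C) contains an acetyl/ketone group (-C(=O)CH3), which satisfies every atom and bond constraint.
(D) has a methyl-ester group (-C(=O)OCH3) but one neighbour of the carbonyl carbon is O, not C.
So the answer is (C).

C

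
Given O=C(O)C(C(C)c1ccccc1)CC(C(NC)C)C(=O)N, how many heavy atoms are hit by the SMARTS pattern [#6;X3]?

8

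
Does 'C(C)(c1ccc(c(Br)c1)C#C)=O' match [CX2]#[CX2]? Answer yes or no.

Yes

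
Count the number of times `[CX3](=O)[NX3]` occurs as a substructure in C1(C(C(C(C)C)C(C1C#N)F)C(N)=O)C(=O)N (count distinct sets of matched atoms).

[CX3](=O)[NX3] is the SMARTS for an amide: a carbonyl carbon bonded to a trivalent nitrogen.
The molecule carries 2 separate instances of a primary amide (-C(=O)NH2) meeting every constraint; each maps to a distinct set of atoms, giving 2 matches.

2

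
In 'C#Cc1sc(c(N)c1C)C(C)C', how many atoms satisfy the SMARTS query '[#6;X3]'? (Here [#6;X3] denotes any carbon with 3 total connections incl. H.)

4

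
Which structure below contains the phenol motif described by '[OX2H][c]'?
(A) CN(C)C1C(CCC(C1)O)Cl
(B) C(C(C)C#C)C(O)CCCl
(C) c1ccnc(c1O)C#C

C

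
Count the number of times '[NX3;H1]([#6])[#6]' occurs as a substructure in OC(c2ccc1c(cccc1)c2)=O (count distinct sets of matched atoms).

0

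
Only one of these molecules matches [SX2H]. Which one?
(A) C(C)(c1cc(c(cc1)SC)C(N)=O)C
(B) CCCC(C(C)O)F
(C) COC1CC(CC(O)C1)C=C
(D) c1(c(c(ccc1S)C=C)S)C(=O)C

D

[SX2H] describes an aliphatic sulfur with two connections, one being H (a thiol).
(A) has a methylthio ether (-SCH3) but the sulfur has H0 (bonded to two carbons), not H1.
(B) has a hydroxyl group (-OH) but it is an -OH, not an -SH.
(C) has a hydroxyl group (-OH) but it is an -OH, not an -SH.
(D) contains a thiol (-SH), which satisfies every atom and bond constraint.
So the answer is (D).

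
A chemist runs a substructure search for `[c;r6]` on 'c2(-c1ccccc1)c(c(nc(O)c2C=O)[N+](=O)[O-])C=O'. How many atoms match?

The query [c;r6] means: aromatic carbon that belongs to a six-membered ring.
Check the 20 heavy atoms by environment: 1× n (aromatic, in 6-ring) → no; 11× c (aromatic, in 6-ring) → match; 1× N (charge +1, acyclic) → no; 1× O (charge -1, acyclic) → no; 4× O (acyclic) → no; 2× C (acyclic) → no.
That gives 11 matching atoms.

11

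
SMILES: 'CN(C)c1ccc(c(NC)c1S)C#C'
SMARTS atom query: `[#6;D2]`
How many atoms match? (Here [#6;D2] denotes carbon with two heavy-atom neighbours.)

3

The query [#6;D2] means: any carbon bonded to exactly two heavy atoms.
Check the 14 heavy atoms by environment: 4× c (aromatic, D3) → no; 2× c (aromatic, D2) → match; 1× N (D2) → no; 4× C (D1) → no; 1× S (D1) → no; 1× N (D3) → no; 1× C (D2) → match.
Summing the matching environments: 2 + 1 = 3 matching atoms.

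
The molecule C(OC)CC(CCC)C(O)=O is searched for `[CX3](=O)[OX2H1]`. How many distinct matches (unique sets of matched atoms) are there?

[CX3](=O)[OX2H1] is the SMARTS for a carboxylic acid: an sp2 carbon double-bonded to O and single-bonded to an -OH oxygen.
Exactly one fragment in the molecule meets all constraints, giving 1 match.

1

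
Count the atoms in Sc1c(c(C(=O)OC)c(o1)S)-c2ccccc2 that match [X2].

4

The query [X2] means: any atom with exactly two total connections (bonds + H).
Check the 17 heavy atoms by environment: 1× o (aromatic, X2) → match; 10× c (aromatic, X3) → no; 2× S (X2) → match; 1× C (X3) → no; 1× O (X1) → no; 1× O (X2) → match; 1× C (X4) → no.
Summing the matching environments: 1 + 2 + 1 = 4 matching atoms.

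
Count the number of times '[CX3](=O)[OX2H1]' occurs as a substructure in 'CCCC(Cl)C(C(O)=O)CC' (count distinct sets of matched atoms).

1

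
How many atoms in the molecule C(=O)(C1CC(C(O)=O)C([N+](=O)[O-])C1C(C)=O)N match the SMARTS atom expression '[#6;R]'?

5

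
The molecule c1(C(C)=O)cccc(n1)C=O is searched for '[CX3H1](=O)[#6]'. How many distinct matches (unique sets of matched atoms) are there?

[CX3H1](=O)[#6] is the SMARTS for an aldehyde: an sp2 carbon with one H, double-bonded to O and single-bonded to carbon.
Exactly one fragment in the molecule meets all constraints, giving 1 match.

1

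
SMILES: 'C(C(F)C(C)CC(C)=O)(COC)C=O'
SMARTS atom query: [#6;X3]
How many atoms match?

2

The query [#6;X3] means: any carbon (aromatic or not) with three total connections.
Check the 14 heavy atoms by environment: 8× C (X4) → no; 1× F (X1) → no; 2× C (X3) → match; 2× O (X1) → no; 1× O (X2) → no.
That gives 2 matching atoms.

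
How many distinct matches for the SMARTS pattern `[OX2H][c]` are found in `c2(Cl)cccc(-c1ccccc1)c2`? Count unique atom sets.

[OX2H][c] is the SMARTS for a phenol: a hydroxyl oxygen attached to an aromatic carbon.
No fragment in the molecule satisfies every constraint, giving 0 matches.

0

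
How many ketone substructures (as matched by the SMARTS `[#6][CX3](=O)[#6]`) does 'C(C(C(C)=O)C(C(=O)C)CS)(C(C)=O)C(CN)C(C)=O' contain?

4

[#6][CX3](=O)[#6] is the SMARTS for a ketone: a carbonyl carbon (no H) flanked by two carbons.
The molecule carries 4 separate instances of an acetyl/ketone group (-C(=O)CH3) meeting every constraint; each maps to a distinct set of atoms, giving 4 matches.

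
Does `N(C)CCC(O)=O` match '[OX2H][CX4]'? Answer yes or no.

No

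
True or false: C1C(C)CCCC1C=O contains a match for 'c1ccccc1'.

False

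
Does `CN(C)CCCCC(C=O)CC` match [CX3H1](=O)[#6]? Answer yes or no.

Yes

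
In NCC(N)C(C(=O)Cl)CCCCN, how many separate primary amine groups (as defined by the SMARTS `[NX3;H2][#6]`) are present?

3

[NX3;H2][#6] is the SMARTS for a primary amine: a trivalent nitrogen with two H attached to carbon.
The molecule carries 3 separate instances of a primary amino group (-NH2) meeting every constraint; each maps to a distinct set of atoms, giving 3 matches.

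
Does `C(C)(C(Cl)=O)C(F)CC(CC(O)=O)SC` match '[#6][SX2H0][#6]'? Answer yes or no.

Yes

The pattern [#6][SX2H0][#6] describes an aliphatic sulfur bridging two carbons with no H on the sulfur — a thioether.
The molecule carries a methylthio ether (-SCH3), whose atoms satisfy every constraint of the query, so the pattern matches.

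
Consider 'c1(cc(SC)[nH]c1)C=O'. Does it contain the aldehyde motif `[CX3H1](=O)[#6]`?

Yes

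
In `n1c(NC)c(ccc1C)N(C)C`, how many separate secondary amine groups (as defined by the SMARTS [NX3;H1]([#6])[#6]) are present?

1

[NX3;H1]([#6])[#6] is the SMARTS for a secondary amine: a trivalent nitrogen with one H, bonded to two carbons.
Exactly one fragment in the molecule meets all constraints, giving 1 match.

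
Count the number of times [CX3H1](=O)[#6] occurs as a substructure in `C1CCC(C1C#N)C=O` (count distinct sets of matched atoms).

[CX3H1](=O)[#6] is the SMARTS for an aldehyde: an sp2 carbon with one H, double-bonded to O and single-bonded to carbon.
Exactly one fragment in the molecule meets all constraints, giving 1 match.

1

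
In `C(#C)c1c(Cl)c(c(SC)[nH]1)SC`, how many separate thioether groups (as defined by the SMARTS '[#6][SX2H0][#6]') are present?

2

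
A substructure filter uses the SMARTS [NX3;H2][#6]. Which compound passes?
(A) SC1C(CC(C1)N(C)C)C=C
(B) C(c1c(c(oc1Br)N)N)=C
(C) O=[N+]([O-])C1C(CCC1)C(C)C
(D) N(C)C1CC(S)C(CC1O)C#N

B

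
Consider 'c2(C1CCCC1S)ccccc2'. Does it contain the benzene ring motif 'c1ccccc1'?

Yes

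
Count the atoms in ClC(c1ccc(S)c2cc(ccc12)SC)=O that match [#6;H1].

Check the 16 heavy atoms by environment: 5× c (aromatic, H0) → no; 5× c (aromatic, H1) → match; 1× S (H1) → no; 1× C (H0) → no; 1× O (H0) → no; 1× Cl (H0) → no; 1× S (H0) → no; 1× C (H3) → no.
That gives 5 matching atoms.

5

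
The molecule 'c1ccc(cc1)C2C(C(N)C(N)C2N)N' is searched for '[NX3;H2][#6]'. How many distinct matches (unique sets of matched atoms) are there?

[NX3;H2][#6] is the SMARTS for a primary amine: a trivalent nitrogen with two H attached to carbon.
The molecule carries 4 separate instances of a primary amino group (-NH2) meeting every constraint; each maps to a distinct set of atoms, giving 4 matches.

4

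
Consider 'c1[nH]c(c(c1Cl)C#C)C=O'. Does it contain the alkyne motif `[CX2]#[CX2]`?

Yes

The pattern [CX2]#[CX2] describes a carbon-carbon triple bond — an alkyne.
The molecule carries an ethynyl group (-C#CH), whose atoms satisfy every constraint of the query, so the pattern matches.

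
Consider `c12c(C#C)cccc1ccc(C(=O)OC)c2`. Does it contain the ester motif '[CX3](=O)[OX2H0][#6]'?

Yes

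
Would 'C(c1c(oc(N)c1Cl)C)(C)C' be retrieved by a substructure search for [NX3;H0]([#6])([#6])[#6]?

No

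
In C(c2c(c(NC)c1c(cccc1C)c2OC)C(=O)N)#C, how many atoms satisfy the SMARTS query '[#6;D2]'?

The query [#6;D2] means: any carbon bonded to exactly two heavy atoms.
Check the 20 heavy atoms by environment: 7× c (aromatic, D3) → no; 3× c (aromatic, D2) → match; 1× C (D2) → match; 4× C (D1) → no; 1× C (D3) → no; 1× O (D1) → no; 1× N (D1) → no; 1× O (D2) → no; 1× N (D2) → no.
Summing the matching environments: 3 + 1 = 4 matching atoms.

4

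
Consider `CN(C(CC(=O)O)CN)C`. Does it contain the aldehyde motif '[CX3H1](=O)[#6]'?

No

The pattern [CX3H1](=O)[#6] describes an sp2 carbon with one H, double-bonded to O and single-bonded to carbon — an aldehyde.
The closest candidate here is a carboxylic acid group (-C(=O)OH), but the carbonyl carbon has H0 and is bonded to O, not H1. No other fragment satisfies the full query, so there is no match.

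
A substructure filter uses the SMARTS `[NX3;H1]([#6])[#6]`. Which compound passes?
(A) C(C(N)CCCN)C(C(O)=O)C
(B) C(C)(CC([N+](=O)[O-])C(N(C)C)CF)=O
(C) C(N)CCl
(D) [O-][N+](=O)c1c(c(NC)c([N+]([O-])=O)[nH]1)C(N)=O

D

[NX3;H1]([#6])[#6] describes a trivalent nitrogen with one H, bonded to two carbons (a secondary amine).
(A) has a primary amino group (-NH2) but the nitrogen has H2 and only one carbon neighbour.
(B) has a dimethylamino group (-N(CH3)2) but the nitrogen has H0, not H1.
(C) has a primary amino group (-NH2) but the nitrogen has H2 and only one carbon neighbour.
(D) contains an N-methylamino group (-NHCH3), which satisfies every atom and bond constraint.
So the answer is (D).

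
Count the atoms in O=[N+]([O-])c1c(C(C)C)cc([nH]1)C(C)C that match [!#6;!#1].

4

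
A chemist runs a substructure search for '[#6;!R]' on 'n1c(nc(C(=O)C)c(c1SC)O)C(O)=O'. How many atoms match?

The query [#6;!R] means: carbon not in any ring.
Check the 15 heavy atoms by environment: 2× n (aromatic, in 6-ring) → no; 4× c (aromatic, in 6-ring) → no; 4× O (acyclic) → no; 4× C (acyclic) → match; 1× S (acyclic) → no.
That gives 4 matching atoms.

4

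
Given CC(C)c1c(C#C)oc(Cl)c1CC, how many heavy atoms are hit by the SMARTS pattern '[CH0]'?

1

The query [CH0] means: aliphatic carbon with no attached hydrogen.
Check the 13 heavy atoms by environment: 1× o (aromatic, H0) → no; 4× c (aromatic, H0) → no; 1× C (H0) → match; 2× C (H1) → no; 3× C (H3) → no; 1× Cl (H0) → no; 1× C (H2) → no.
That gives 1 matching atom.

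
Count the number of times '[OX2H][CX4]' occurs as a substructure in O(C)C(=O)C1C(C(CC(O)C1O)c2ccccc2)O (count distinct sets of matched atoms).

3

[OX2H][CX4] is the SMARTS for an aliphatic alcohol: a hydroxyl oxygen bound to an sp3 (X4) carbon.
The molecule carries 3 separate instances of a hydroxyl group (-OH) meeting every constraint; each maps to a distinct set of atoms, giving 3 matches.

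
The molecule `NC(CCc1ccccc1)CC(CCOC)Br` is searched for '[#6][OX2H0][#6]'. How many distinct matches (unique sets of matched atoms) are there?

1

[#6][OX2H0][#6] is the SMARTS for an ether: an aliphatic oxygen bridging two carbons with no H on the oxygen.
Exactly one fragment in the molecule meets all constraints, giving 1 match.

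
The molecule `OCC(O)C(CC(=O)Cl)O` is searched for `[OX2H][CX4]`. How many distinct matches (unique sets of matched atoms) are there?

[OX2H][CX4] is the SMARTS for an aliphatic alcohol: a hydroxyl oxygen bound to an sp3 (X4) carbon.
The molecule carries 3 separate instances of a hydroxyl group (-OH) meeting every constraint; each maps to a distinct set of atoms, giving 3 matches.

3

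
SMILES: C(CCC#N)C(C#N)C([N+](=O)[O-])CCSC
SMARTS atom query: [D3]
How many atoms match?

Check the 16 heavy atoms by environment: 7× C (D2) → no; 2× C (D3) → match; 2× N (D1) → no; 1× S (D2) → no; 1× C (D1) → no; 1× N (charge +1, D3) → match; 1× O (charge -1, D1) → no; 1× O (D1) → no.
Summing the matching environments: 2 + 1 = 3 matching atoms.

3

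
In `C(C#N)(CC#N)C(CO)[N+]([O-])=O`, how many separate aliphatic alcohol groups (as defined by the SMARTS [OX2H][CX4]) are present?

[OX2H][CX4] is the SMARTS for an aliphatic alcohol: a hydroxyl oxygen bound to an sp3 (X4) carbon.
Exactly one fragment in the molecule meets all constraints, giving 1 match.

1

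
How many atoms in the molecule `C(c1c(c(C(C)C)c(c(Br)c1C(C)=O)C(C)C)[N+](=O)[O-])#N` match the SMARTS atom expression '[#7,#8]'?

5

The query [#7,#8] means: nitrogen or oxygen (comma = OR).
Check the 21 heavy atoms by environment: 6× c (aromatic) → no; 9× C → no; 1× N → match; 1× Br → no; 1× N (charge +1) → match; 1× O (charge -1) → match; 2× O → match.
Summing the matching environments: 1 + 1 + 1 + 2 = 5 matching atoms.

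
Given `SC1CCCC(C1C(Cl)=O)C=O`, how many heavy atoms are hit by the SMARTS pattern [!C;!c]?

4

Check the 12 heavy atoms by environment: 8× C → no; 1× S → match; 2× O → match; 1× Cl → match.
Summing the matching environments: 1 + 2 + 1 = 4 matching atoms.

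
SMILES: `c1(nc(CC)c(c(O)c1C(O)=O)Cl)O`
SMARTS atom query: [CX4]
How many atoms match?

2

The query [CX4] means: C with X4: aliphatic carbon with exactly 4 total connections (bonds + H).
Check the 14 heavy atoms by environment: 1× n (aromatic, X2) → no; 5× c (aromatic, X3) → no; 3× O (X2) → no; 2× C (X4) → match; 1× Cl (X1) → no; 1× C (X3) → no; 1× O (X1) → no.
That gives 2 matching atoms.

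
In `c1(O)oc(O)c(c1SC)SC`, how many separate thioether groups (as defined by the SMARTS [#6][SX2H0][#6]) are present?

2

[#6][SX2H0][#6] is the SMARTS for a thioether: an aliphatic sulfur bridging two carbons with no H on the sulfur.
The molecule carries 2 separate instances of a methylthio ether (-SCH3) meeting every constraint; each maps to a distinct set of atoms, giving 2 matches.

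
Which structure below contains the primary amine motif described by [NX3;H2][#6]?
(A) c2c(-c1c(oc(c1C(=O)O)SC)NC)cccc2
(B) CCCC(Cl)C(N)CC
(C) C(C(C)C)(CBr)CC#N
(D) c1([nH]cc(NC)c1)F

[NX3;H2][#6] describes a trivalent nitrogen with two H attached to carbon (a primary amine).
(A) has an N-methylamino group (-NHCH3) but the nitrogen bears two carbons and only one H (H1), not H2.
(B) contains a primary amino group (-NH2), which satisfies every atom and bond constraint.
(C) has a nitrile (-C#N) but the nitrogen is NX1 (triple-bonded), not NX3 with two H.
(D) has an N-methylamino group (-NHCH3) but the nitrogen bears two carbons and only one H (H1), not H2.
So the answer is (B).

B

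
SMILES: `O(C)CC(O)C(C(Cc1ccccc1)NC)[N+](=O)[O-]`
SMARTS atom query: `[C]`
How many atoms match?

7

Check the 19 heavy atoms by environment: 7× C → match; 6× c (aromatic) → no; 1× N (charge +1) → no; 1× O (charge -1) → no; 3× O → no; 1× N → no.
That gives 7 matching atoms.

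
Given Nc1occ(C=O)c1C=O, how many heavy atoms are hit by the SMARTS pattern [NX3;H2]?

The query [NX3;H2] means: aliphatic N with 3 total connections, two of them H — an -NH2 nitrogen (amine or amide).
Check the 10 heavy atoms by environment: 1× o (aromatic, H0, X2) → no; 3× c (aromatic, H0, X3) → no; 1× c (aromatic, H1, X3) → no; 2× C (H1, X3) → no; 2× O (H0, X1) → no; 1× N (H2, X3) → match.
That gives 1 matching atom.

1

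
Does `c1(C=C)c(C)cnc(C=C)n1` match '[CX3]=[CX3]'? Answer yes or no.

Yes

The pattern [CX3]=[CX3] describes a non-aromatic C=C double bond between two sp2 carbons — an alkene.
The molecule carries a vinyl group (-CH=CH2), whose atoms satisfy every constraint of the query, so the pattern matches.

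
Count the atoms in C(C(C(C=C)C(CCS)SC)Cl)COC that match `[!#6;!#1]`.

The query [!#6;!#1] means: not carbon and not hydrogen — any heteroatom.
Check the 15 heavy atoms by environment: 11× C → no; 2× S → match; 1× O → match; 1× Cl → match.
Summing the matching environments: 2 + 1 + 1 = 4 matching atoms.

4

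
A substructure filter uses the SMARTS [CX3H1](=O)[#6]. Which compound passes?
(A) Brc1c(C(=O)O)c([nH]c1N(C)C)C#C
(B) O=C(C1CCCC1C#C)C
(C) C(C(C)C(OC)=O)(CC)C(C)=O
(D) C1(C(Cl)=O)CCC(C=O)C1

[CX3H1](=O)[#6] describes an sp2 carbon with one H, double-bonded to O and single-bonded to carbon (an aldehyde).
(A) has a carboxylic acid group (-C(=O)OH) but the carbonyl carbon has H0 and is bonded to O, not H1.
(B) has an acetyl/ketone group (-C(=O)CH3) but the carbonyl carbon has H0 (two carbon neighbours), not H1.
(C) has an acetyl/ketone group (-C(=O)CH3) but the carbonyl carbon has H0 (two carbon neighbours), not H1.
(D) contains an aldehyde (-CHO), which satisfies every atom and bond constraint.
So the answer is (D).

D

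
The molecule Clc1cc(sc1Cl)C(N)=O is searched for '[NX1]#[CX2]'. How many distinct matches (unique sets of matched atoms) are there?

0

[NX1]#[CX2] is the SMARTS for a nitrile: a nitrogen triple-bonded to a two-connected carbon.
The molecule has a primary amide (-C(=O)NH2), but the nitrogen is NX3, not NX1; nothing else fits, so there are 0 matches.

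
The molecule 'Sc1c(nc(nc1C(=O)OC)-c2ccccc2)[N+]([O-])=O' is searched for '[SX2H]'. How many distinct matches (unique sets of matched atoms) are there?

[SX2H] is the SMARTS for a thiol: an aliphatic sulfur with two connections, one being H.
Exactly one fragment in the molecule meets all constraints, giving 1 match.

1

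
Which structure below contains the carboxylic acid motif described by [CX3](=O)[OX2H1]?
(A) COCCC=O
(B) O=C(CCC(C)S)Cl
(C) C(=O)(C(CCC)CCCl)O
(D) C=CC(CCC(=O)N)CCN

[CX3](=O)[OX2H1] describes an sp2 carbon double-bonded to O and single-bonded to an -OH oxygen (a carboxylic acid).
(A) has an aldehyde (-CHO) but there is no singly-bonded oxygen on the carbonyl carbon.
(B) has an acyl chloride (-C(=O)Cl) but the carbonyl is bonded to Cl, not to an -OH oxygen.
(C) contains a carboxylic acid group (-C(=O)OH), which satisfies every atom and bond constraint.
(D) has a primary amide (-C(=O)NH2) but the carbonyl is bonded to N, not to an -OH oxygen.
So the answer is (C).

C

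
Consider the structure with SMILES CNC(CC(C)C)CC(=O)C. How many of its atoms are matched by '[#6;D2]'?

Check the 11 heavy atoms by environment: 2× C (D2) → match; 3× C (D3) → no; 1× N (D2) → no; 4× C (D1) → no; 1× O (D1) → no.
That gives 2 matching atoms.

2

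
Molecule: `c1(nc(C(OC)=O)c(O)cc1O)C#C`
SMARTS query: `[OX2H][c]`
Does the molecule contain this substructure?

Yes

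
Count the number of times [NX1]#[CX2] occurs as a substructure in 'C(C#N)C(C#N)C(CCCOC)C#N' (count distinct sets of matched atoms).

[NX1]#[CX2] is the SMARTS for a nitrile: a nitrogen triple-bonded to a two-connected carbon.
The molecule carries 3 separate instances of a nitrile (-C#N) meeting every constraint; each maps to a distinct set of atoms, giving 3 matches.

3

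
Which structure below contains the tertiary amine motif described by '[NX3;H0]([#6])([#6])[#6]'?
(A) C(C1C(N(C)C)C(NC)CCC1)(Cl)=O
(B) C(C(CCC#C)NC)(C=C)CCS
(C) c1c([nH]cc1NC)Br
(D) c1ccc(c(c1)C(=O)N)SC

A

[NX3;H0]([#6])([#6])[#6] describes a trivalent nitrogen with no H, bonded to three carbons (a tertiary amine).
(A) contains a dimethylamino group (-N(CH3)2), which satisfies every atom and bond constraint.
(B) has an N-methylamino group (-NHCH3) but the nitrogen still has one H (H1), not H0.
(C) has an N-methylamino group (-NHCH3) but the nitrogen still has one H (H1), not H0.
(D) has a primary amide (-C(=O)NH2) but the amide nitrogen has H2 and only one carbon neighbour.
So the answer is (A).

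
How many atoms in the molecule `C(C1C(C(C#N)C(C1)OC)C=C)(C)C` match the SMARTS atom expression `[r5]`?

Check the 14 heavy atoms by environment: 5× C (in 5-ring) → match; 7× C (acyclic) → no; 1× N (acyclic) → no; 1× O (acyclic) → no.
That gives 5 matching atoms.

5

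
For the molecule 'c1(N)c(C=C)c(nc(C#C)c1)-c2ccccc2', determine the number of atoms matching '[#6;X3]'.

13

The query [#6;X3] means: any carbon (aromatic or not) with three total connections.
Check the 17 heavy atoms by environment: 1× n (aromatic, X2) → no; 11× c (aromatic, X3) → match; 2× C (X2) → no; 1× N (X3) → no; 2× C (X3) → match.
Summing the matching environments: 11 + 2 = 13 matching atoms.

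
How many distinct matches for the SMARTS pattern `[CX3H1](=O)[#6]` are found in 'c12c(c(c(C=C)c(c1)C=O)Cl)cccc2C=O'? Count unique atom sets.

2

[CX3H1](=O)[#6] is the SMARTS for an aldehyde: an sp2 carbon with one H, double-bonded to O and single-bonded to carbon.
The molecule carries 2 separate instances of an aldehyde (-CHO) meeting every constraint; each maps to a distinct set of atoms, giving 2 matches.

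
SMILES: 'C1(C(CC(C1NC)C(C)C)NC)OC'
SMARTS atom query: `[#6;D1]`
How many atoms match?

5

The query [#6;D1] means: carbon bonded to exactly one heavy atom.
Check the 14 heavy atoms by environment: 1× C (D2) → no; 5× C (D3) → no; 2× N (D2) → no; 5× C (D1) → match; 1× O (D2) → no.
That gives 5 matching atoms.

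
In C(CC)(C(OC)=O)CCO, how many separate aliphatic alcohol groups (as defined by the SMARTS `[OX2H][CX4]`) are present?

1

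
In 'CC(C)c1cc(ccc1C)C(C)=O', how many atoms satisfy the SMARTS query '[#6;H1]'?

4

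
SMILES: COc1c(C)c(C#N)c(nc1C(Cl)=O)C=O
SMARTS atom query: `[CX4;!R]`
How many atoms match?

Check the 16 heavy atoms by environment: 1× n (aromatic, X2, in 6-ring) → no; 5× c (aromatic, X3, in 6-ring) → no; 2× C (X3, acyclic) → no; 2× O (X1, acyclic) → no; 1× Cl (X1, acyclic) → no; 1× O (X2, acyclic) → no; 2× C (X4, acyclic) → match; 1× C (X2, acyclic) → no; 1× N (X1, acyclic) → no.
That gives 2 matching atoms.

2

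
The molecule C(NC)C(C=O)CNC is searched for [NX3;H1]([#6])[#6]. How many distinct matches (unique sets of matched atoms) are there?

2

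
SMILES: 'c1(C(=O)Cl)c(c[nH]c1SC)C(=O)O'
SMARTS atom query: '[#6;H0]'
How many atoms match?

The query [#6;H0] means: any carbon with no attached hydrogen.
Check the 13 heavy atoms by environment: 1× n (aromatic, H1) → no; 3× c (aromatic, H0) → match; 1× c (aromatic, H1) → no; 1× S (H0) → no; 1× C (H3) → no; 2× C (H0) → match; 2× O (H0) → no; 1× O (H1) → no; 1× Cl (H0) → no.
Summing the matching environments: 3 + 2 = 5 matching atoms.

5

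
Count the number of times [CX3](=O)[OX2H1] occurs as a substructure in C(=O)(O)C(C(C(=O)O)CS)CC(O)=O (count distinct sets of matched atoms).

3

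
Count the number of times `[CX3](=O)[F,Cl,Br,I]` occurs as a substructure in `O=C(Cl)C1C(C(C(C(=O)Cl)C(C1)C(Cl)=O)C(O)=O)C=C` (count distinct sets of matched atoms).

3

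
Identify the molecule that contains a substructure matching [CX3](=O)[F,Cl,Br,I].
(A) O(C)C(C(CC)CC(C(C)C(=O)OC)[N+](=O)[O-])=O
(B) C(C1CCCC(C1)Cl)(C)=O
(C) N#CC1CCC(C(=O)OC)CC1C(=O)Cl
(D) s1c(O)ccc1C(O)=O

C

[CX3](=O)[F,Cl,Br,I] describes a carbonyl carbon bonded to a halogen (an acyl halide).
(A) has a methyl-ester group (-C(=O)OCH3) but the carbonyl is bonded to -O-C, not to a halogen.
(B) has a chloro substituent but the Cl is not on a carbonyl carbon.
(C) contains an acyl chloride (-C(=O)Cl), which satisfies every atom and bond constraint.
(D) has a carboxylic acid group (-C(=O)OH) but the carbonyl is bonded to -OH, not to a halogen.
So the answer is (C).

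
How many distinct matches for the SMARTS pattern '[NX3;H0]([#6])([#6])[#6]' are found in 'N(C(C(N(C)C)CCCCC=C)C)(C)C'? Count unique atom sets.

2

[NX3;H0]([#6])([#6])[#6] is the SMARTS for a tertiary amine: a trivalent nitrogen with no H, bonded to three carbons.
The molecule carries 2 separate instances of a dimethylamino group (-N(CH3)2) meeting every constraint; each maps to a distinct set of atoms, giving 2 matches.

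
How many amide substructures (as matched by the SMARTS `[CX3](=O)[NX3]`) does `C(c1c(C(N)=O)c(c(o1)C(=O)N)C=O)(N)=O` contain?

[CX3](=O)[NX3] is the SMARTS for an amide: a carbonyl carbon bonded to a trivalent nitrogen.
The molecule carries 3 separate instances of a primary amide (-C(=O)NH2) meeting every constraint; each maps to a distinct set of atoms, giving 3 matches.

3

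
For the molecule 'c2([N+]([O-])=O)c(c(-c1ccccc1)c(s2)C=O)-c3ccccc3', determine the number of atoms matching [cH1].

10

Check the 22 heavy atoms by environment: 1× s (aromatic, H0) → no; 6× c (aromatic, H0) → no; 1× N (charge +1, H0) → no; 1× O (charge -1, H0) → no; 2× O (H0) → no; 1× C (H1) → no; 10× c (aromatic, H1) → match.
That gives 10 matching atoms.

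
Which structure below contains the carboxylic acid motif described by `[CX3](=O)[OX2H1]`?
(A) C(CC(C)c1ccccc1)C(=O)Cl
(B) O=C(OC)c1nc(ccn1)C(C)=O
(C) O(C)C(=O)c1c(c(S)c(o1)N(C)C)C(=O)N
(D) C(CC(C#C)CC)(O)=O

[CX3](=O)[OX2H1] describes an sp2 carbon double-bonded to O and single-bonded to an -OH oxygen (a carboxylic acid).
(A) has an acyl chloride (-C(=O)Cl) but the carbonyl is bonded to Cl, not to an -OH oxygen.
(B) has a methyl-ester group (-C(=O)OCH3) but the singly-bonded O has no H (OX2H0, not OX2H1).
(C) has a methyl-ester group (-C(=O)OCH3) but the singly-bonded O has no H (OX2H0, not OX2H1).
(D) contains a carboxylic acid group (-C(=O)OH), which satisfies every atom and bond constraint.
So the answer is (D).

D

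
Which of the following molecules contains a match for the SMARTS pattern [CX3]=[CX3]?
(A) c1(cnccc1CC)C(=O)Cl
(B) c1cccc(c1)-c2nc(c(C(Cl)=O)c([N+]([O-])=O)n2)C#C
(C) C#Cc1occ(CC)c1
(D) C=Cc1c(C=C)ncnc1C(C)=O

[CX3]=[CX3] describes a non-aromatic C=C double bond between two sp2 carbons (an alkene).
(A) has an ethyl group (-CH2CH3) but its C-C bond is a single bond between CX4 carbons, not CX3=CX3.
(B) has an ethynyl group (-C#CH) but the C-C bond is a triple bond, not a double bond.
(C) has an ethyl group (-CH2CH3) but its C-C bond is a single bond between CX4 carbons, not CX3=CX3.
(D) contains a vinyl group (-CH=CH2), which satisfies every atom and bond constraint.
So the answer is (D).

D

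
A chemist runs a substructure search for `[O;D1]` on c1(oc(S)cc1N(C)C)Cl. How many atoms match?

Check the 10 heavy atoms by environment: 1× o (aromatic, D2) → no; 3× c (aromatic, D3) → no; 1× c (aromatic, D2) → no; 1× S (D1) → no; 1× N (D3) → no; 2× C (D1) → no; 1× Cl (D1) → no.
No environment satisfies the query, so 0 matching atoms.

0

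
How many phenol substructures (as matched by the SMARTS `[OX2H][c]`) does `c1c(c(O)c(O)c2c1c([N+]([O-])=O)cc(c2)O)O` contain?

[OX2H][c] is the SMARTS for a phenol: a hydroxyl oxygen attached to an aromatic carbon.
The molecule carries 4 separate instances of a hydroxyl group (-OH) meeting every constraint; each maps to a distinct set of atoms, giving 4 matches.

4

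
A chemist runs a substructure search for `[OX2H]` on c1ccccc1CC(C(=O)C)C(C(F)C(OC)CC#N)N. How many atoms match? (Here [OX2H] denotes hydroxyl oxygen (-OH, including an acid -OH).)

0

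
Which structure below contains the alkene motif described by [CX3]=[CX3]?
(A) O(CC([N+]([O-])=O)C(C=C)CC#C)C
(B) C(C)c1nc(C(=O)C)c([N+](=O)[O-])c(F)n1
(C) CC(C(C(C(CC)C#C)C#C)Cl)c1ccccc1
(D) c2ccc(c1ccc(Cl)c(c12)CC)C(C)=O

[CX3]=[CX3] describes a non-aromatic C=C double bond between two sp2 carbons (an alkene).
(A) contains a vinyl group (-CH=CH2), which satisfies every atom and bond constraint.
(B) has an ethyl group (-CH2CH3) but its C-C bond is a single bond between CX4 carbons, not CX3=CX3.
(C) has an ethynyl group (-C#CH) but the C-C bond is a triple bond, not a double bond.
(D) has an ethyl group (-CH2CH3) but its C-C bond is a single bond between CX4 carbons, not CX3=CX3.
So the answer is (A).

A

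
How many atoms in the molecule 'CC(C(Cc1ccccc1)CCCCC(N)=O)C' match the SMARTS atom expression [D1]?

4

The query [D1] means: atom with exactly one heavy-atom neighbour (degree 1).
Check the 18 heavy atoms by environment: 5× C (D2) → no; 3× C (D3) → no; 1× c (aromatic, D3) → no; 5× c (aromatic, D2) → no; 2× C (D1) → match; 1× O (D1) → match; 1× N (D1) → match.
Summing the matching environments: 2 + 1 + 1 = 4 matching atoms.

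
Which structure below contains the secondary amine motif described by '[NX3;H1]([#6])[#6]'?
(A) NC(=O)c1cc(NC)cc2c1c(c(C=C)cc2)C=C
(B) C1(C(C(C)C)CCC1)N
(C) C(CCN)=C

A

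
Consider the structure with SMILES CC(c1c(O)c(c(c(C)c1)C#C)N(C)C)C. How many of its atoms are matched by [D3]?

7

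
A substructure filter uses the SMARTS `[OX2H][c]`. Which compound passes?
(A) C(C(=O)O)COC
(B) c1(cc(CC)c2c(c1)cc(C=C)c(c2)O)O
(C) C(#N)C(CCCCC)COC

[OX2H][c] describes a hydroxyl oxygen attached to an aromatic carbon (a phenol).
(A) has a methoxy ether (-OCH3) but the oxygen has H0, not H1.
(B) contains a hydroxyl group (-OH), which satisfies every atom and bond constraint.
(C) has a methoxy ether (-OCH3) but the oxygen has H0, not H1.
So the answer is (B).

B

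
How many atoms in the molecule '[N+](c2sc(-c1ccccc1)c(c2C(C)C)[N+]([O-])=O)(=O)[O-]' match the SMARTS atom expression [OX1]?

Check the 20 heavy atoms by environment: 1× s (aromatic, X2) → no; 10× c (aromatic, X3) → no; 2× N (charge +1, X3) → no; 2× O (charge -1, X1) → match; 2× O (X1) → match; 3× C (X4) → no.
Summing the matching environments: 2 + 2 = 4 matching atoms.

4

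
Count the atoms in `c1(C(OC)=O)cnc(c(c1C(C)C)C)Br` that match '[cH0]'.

4

The query [cH0] means: aromatic carbon with no attached hydrogen (substituted or ring-fusion).
Check the 15 heavy atoms by environment: 1× n (aromatic, H0) → no; 4× c (aromatic, H0) → match; 1× c (aromatic, H1) → no; 4× C (H3) → no; 1× Br (H0) → no; 1× C (H0) → no; 2× O (H0) → no; 1× C (H1) → no.
That gives 4 matching atoms.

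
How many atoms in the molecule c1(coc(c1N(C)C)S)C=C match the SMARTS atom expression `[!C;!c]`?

The query [!C;!c] means: neither aliphatic nor aromatic carbon — same as [!#6].
Check the 11 heavy atoms by environment: 1× o (aromatic) → match; 4× c (aromatic) → no; 1× S → match; 1× N → match; 4× C → no.
Summing the matching environments: 1 + 1 + 1 = 3 matching atoms.

3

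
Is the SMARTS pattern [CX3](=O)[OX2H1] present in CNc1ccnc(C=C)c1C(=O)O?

Yes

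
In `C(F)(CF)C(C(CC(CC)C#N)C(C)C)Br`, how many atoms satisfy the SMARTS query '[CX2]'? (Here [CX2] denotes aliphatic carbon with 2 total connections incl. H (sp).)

Check the 16 heavy atoms by environment: 11× C (X4) → no; 1× C (X2) → match; 1× N (X1) → no; 2× F (X1) → no; 1× Br (X1) → no.
That gives 1 matching atom.

1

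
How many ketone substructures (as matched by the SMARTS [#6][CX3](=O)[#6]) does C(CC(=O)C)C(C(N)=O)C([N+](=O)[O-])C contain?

[#6][CX3](=O)[#6] is the SMARTS for a ketone: a carbonyl carbon (no H) flanked by two carbons.
Exactly one fragment in the molecule meets all constraints, giving 1 match.

1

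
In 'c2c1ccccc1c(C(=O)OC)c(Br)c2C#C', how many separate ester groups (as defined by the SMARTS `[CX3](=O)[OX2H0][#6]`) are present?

1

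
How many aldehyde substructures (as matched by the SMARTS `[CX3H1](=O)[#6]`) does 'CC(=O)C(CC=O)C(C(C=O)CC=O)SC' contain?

[CX3H1](=O)[#6] is the SMARTS for an aldehyde: an sp2 carbon with one H, double-bonded to O and single-bonded to carbon.
The molecule carries 3 separate instances of an aldehyde (-CHO) meeting every constraint; each maps to a distinct set of atoms, giving 3 matches.

3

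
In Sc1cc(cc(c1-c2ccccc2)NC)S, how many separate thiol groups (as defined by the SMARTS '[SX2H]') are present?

2

[SX2H] is the SMARTS for a thiol: an aliphatic sulfur with two connections, one being H.
The molecule carries 2 separate instances of a thiol (-SH) meeting every constraint; each maps to a distinct set of atoms, giving 2 matches.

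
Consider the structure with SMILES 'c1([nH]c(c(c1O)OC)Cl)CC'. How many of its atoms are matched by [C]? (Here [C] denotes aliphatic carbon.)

Check the 11 heavy atoms by environment: 1× n (aromatic) → no; 4× c (aromatic) → no; 1× Cl → no; 3× C → match; 2× O → no.
That gives 3 matching atoms.

3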